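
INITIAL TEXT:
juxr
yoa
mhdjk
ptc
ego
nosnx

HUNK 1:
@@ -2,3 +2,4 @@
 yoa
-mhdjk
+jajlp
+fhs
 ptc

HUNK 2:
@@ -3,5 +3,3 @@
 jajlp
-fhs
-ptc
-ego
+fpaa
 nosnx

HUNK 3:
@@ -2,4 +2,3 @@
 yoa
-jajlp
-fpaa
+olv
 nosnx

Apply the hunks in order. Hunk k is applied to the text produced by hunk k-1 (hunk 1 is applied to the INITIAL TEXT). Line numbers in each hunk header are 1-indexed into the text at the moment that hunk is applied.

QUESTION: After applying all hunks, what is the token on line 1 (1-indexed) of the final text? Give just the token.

Hunk 1: at line 2 remove [mhdjk] add [jajlp,fhs] -> 7 lines: juxr yoa jajlp fhs ptc ego nosnx
Hunk 2: at line 3 remove [fhs,ptc,ego] add [fpaa] -> 5 lines: juxr yoa jajlp fpaa nosnx
Hunk 3: at line 2 remove [jajlp,fpaa] add [olv] -> 4 lines: juxr yoa olv nosnx
Final line 1: juxr

Answer: juxr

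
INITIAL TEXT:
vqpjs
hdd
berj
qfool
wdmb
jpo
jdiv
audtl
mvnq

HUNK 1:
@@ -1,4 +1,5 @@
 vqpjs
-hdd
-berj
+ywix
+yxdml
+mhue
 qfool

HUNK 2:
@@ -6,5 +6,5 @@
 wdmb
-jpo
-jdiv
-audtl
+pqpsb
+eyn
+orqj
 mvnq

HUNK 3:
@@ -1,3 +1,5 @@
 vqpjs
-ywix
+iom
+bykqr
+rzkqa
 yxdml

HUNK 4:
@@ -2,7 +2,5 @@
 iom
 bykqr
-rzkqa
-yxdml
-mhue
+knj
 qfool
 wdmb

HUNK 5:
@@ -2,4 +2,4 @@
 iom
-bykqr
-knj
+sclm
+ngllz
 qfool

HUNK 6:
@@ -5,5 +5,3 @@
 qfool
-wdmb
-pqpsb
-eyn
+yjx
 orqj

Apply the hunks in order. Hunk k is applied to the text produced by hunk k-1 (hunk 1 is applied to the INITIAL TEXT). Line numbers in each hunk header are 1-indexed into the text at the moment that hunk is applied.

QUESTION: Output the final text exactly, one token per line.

Answer: vqpjs
iom
sclm
ngllz
qfool
yjx
orqj
mvnq

Derivation:
Hunk 1: at line 1 remove [hdd,berj] add [ywix,yxdml,mhue] -> 10 lines: vqpjs ywix yxdml mhue qfool wdmb jpo jdiv audtl mvnq
Hunk 2: at line 6 remove [jpo,jdiv,audtl] add [pqpsb,eyn,orqj] -> 10 lines: vqpjs ywix yxdml mhue qfool wdmb pqpsb eyn orqj mvnq
Hunk 3: at line 1 remove [ywix] add [iom,bykqr,rzkqa] -> 12 lines: vqpjs iom bykqr rzkqa yxdml mhue qfool wdmb pqpsb eyn orqj mvnq
Hunk 4: at line 2 remove [rzkqa,yxdml,mhue] add [knj] -> 10 lines: vqpjs iom bykqr knj qfool wdmb pqpsb eyn orqj mvnq
Hunk 5: at line 2 remove [bykqr,knj] add [sclm,ngllz] -> 10 lines: vqpjs iom sclm ngllz qfool wdmb pqpsb eyn orqj mvnq
Hunk 6: at line 5 remove [wdmb,pqpsb,eyn] add [yjx] -> 8 lines: vqpjs iom sclm ngllz qfool yjx orqj mvnq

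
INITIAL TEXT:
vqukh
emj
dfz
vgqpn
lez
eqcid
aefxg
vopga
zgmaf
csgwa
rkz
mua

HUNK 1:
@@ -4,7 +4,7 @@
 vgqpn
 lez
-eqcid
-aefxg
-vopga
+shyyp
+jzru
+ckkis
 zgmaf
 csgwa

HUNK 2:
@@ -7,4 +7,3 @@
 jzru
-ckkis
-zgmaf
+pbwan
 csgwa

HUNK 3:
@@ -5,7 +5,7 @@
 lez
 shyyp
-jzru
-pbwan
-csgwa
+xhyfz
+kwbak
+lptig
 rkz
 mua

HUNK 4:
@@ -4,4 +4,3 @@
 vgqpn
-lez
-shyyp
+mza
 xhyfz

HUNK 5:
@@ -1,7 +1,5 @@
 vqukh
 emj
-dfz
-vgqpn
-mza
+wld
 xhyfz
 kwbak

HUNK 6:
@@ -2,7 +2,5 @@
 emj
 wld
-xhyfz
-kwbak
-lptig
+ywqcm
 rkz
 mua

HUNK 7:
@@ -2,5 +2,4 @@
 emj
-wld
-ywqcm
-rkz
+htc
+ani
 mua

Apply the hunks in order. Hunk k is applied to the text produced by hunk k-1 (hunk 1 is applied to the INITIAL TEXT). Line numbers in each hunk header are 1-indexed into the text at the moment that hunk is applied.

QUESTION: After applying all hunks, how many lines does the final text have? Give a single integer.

Answer: 5

Derivation:
Hunk 1: at line 4 remove [eqcid,aefxg,vopga] add [shyyp,jzru,ckkis] -> 12 lines: vqukh emj dfz vgqpn lez shyyp jzru ckkis zgmaf csgwa rkz mua
Hunk 2: at line 7 remove [ckkis,zgmaf] add [pbwan] -> 11 lines: vqukh emj dfz vgqpn lez shyyp jzru pbwan csgwa rkz mua
Hunk 3: at line 5 remove [jzru,pbwan,csgwa] add [xhyfz,kwbak,lptig] -> 11 lines: vqukh emj dfz vgqpn lez shyyp xhyfz kwbak lptig rkz mua
Hunk 4: at line 4 remove [lez,shyyp] add [mza] -> 10 lines: vqukh emj dfz vgqpn mza xhyfz kwbak lptig rkz mua
Hunk 5: at line 1 remove [dfz,vgqpn,mza] add [wld] -> 8 lines: vqukh emj wld xhyfz kwbak lptig rkz mua
Hunk 6: at line 2 remove [xhyfz,kwbak,lptig] add [ywqcm] -> 6 lines: vqukh emj wld ywqcm rkz mua
Hunk 7: at line 2 remove [wld,ywqcm,rkz] add [htc,ani] -> 5 lines: vqukh emj htc ani mua
Final line count: 5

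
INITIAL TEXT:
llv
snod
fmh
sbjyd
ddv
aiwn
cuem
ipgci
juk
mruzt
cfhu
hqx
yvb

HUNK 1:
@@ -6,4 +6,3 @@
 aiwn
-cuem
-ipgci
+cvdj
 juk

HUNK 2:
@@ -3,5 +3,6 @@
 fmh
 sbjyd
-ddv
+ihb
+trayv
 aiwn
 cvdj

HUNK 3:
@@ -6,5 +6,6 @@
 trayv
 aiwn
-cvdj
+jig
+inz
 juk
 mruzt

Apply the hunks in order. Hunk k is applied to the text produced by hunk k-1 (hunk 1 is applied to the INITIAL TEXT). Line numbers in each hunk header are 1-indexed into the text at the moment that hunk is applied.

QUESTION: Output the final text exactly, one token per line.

Answer: llv
snod
fmh
sbjyd
ihb
trayv
aiwn
jig
inz
juk
mruzt
cfhu
hqx
yvb

Derivation:
Hunk 1: at line 6 remove [cuem,ipgci] add [cvdj] -> 12 lines: llv snod fmh sbjyd ddv aiwn cvdj juk mruzt cfhu hqx yvb
Hunk 2: at line 3 remove [ddv] add [ihb,trayv] -> 13 lines: llv snod fmh sbjyd ihb trayv aiwn cvdj juk mruzt cfhu hqx yvb
Hunk 3: at line 6 remove [cvdj] add [jig,inz] -> 14 lines: llv snod fmh sbjyd ihb trayv aiwn jig inz juk mruzt cfhu hqx yvb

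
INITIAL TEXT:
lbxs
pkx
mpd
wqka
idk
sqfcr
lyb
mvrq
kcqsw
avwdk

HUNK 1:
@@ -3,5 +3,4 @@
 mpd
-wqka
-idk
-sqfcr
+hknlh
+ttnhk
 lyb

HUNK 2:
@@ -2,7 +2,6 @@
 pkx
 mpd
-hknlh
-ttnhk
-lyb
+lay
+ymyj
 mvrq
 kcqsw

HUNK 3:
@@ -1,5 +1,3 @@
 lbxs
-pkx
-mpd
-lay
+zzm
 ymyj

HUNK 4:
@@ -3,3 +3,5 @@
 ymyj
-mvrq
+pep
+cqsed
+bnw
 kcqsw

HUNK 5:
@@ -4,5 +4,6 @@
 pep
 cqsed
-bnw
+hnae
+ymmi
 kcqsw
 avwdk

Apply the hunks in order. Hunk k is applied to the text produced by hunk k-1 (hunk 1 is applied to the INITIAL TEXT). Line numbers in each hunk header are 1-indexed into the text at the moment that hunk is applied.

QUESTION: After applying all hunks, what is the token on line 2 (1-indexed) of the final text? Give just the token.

Answer: zzm

Derivation:
Hunk 1: at line 3 remove [wqka,idk,sqfcr] add [hknlh,ttnhk] -> 9 lines: lbxs pkx mpd hknlh ttnhk lyb mvrq kcqsw avwdk
Hunk 2: at line 2 remove [hknlh,ttnhk,lyb] add [lay,ymyj] -> 8 lines: lbxs pkx mpd lay ymyj mvrq kcqsw avwdk
Hunk 3: at line 1 remove [pkx,mpd,lay] add [zzm] -> 6 lines: lbxs zzm ymyj mvrq kcqsw avwdk
Hunk 4: at line 3 remove [mvrq] add [pep,cqsed,bnw] -> 8 lines: lbxs zzm ymyj pep cqsed bnw kcqsw avwdk
Hunk 5: at line 4 remove [bnw] add [hnae,ymmi] -> 9 lines: lbxs zzm ymyj pep cqsed hnae ymmi kcqsw avwdk
Final line 2: zzm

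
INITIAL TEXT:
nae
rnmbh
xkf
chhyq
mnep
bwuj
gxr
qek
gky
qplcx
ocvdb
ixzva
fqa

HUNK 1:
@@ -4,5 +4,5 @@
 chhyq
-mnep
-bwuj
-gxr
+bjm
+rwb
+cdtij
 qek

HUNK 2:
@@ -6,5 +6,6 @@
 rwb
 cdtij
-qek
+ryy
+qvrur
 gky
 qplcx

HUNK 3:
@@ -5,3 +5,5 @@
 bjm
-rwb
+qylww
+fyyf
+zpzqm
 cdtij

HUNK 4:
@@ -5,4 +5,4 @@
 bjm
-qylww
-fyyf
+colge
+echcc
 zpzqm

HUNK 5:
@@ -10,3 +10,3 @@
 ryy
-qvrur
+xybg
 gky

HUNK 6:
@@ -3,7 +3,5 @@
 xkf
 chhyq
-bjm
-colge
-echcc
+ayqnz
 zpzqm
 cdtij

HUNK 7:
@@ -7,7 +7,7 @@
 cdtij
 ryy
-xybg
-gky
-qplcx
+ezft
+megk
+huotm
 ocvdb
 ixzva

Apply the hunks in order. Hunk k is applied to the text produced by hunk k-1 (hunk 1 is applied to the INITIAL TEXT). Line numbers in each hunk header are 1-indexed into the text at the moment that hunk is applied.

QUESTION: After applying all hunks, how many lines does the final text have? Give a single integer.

Answer: 14

Derivation:
Hunk 1: at line 4 remove [mnep,bwuj,gxr] add [bjm,rwb,cdtij] -> 13 lines: nae rnmbh xkf chhyq bjm rwb cdtij qek gky qplcx ocvdb ixzva fqa
Hunk 2: at line 6 remove [qek] add [ryy,qvrur] -> 14 lines: nae rnmbh xkf chhyq bjm rwb cdtij ryy qvrur gky qplcx ocvdb ixzva fqa
Hunk 3: at line 5 remove [rwb] add [qylww,fyyf,zpzqm] -> 16 lines: nae rnmbh xkf chhyq bjm qylww fyyf zpzqm cdtij ryy qvrur gky qplcx ocvdb ixzva fqa
Hunk 4: at line 5 remove [qylww,fyyf] add [colge,echcc] -> 16 lines: nae rnmbh xkf chhyq bjm colge echcc zpzqm cdtij ryy qvrur gky qplcx ocvdb ixzva fqa
Hunk 5: at line 10 remove [qvrur] add [xybg] -> 16 lines: nae rnmbh xkf chhyq bjm colge echcc zpzqm cdtij ryy xybg gky qplcx ocvdb ixzva fqa
Hunk 6: at line 3 remove [bjm,colge,echcc] add [ayqnz] -> 14 lines: nae rnmbh xkf chhyq ayqnz zpzqm cdtij ryy xybg gky qplcx ocvdb ixzva fqa
Hunk 7: at line 7 remove [xybg,gky,qplcx] add [ezft,megk,huotm] -> 14 lines: nae rnmbh xkf chhyq ayqnz zpzqm cdtij ryy ezft megk huotm ocvdb ixzva fqa
Final line count: 14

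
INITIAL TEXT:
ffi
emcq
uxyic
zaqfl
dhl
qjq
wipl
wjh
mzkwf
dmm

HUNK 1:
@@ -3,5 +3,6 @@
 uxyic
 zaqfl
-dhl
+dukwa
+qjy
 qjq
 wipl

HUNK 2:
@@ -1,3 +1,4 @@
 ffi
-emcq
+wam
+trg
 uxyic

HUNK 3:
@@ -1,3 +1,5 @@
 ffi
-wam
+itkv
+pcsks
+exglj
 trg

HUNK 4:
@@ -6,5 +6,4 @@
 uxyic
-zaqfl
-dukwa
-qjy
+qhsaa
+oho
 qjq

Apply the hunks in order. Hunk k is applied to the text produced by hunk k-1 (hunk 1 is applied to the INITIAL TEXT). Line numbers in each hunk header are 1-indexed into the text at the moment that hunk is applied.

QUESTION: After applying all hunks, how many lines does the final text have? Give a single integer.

Hunk 1: at line 3 remove [dhl] add [dukwa,qjy] -> 11 lines: ffi emcq uxyic zaqfl dukwa qjy qjq wipl wjh mzkwf dmm
Hunk 2: at line 1 remove [emcq] add [wam,trg] -> 12 lines: ffi wam trg uxyic zaqfl dukwa qjy qjq wipl wjh mzkwf dmm
Hunk 3: at line 1 remove [wam] add [itkv,pcsks,exglj] -> 14 lines: ffi itkv pcsks exglj trg uxyic zaqfl dukwa qjy qjq wipl wjh mzkwf dmm
Hunk 4: at line 6 remove [zaqfl,dukwa,qjy] add [qhsaa,oho] -> 13 lines: ffi itkv pcsks exglj trg uxyic qhsaa oho qjq wipl wjh mzkwf dmm
Final line count: 13

Answer: 13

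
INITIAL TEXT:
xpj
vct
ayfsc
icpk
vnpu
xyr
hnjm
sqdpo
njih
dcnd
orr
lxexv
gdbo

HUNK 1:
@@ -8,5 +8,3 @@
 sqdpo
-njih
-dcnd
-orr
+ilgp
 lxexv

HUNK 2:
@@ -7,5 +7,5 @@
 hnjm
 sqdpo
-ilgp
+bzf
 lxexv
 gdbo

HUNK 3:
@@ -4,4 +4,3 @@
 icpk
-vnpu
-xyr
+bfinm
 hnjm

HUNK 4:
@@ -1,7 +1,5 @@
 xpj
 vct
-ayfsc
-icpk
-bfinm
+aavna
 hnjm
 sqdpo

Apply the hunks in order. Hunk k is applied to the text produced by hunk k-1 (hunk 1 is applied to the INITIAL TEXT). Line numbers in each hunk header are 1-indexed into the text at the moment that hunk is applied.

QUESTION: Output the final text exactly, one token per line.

Answer: xpj
vct
aavna
hnjm
sqdpo
bzf
lxexv
gdbo

Derivation:
Hunk 1: at line 8 remove [njih,dcnd,orr] add [ilgp] -> 11 lines: xpj vct ayfsc icpk vnpu xyr hnjm sqdpo ilgp lxexv gdbo
Hunk 2: at line 7 remove [ilgp] add [bzf] -> 11 lines: xpj vct ayfsc icpk vnpu xyr hnjm sqdpo bzf lxexv gdbo
Hunk 3: at line 4 remove [vnpu,xyr] add [bfinm] -> 10 lines: xpj vct ayfsc icpk bfinm hnjm sqdpo bzf lxexv gdbo
Hunk 4: at line 1 remove [ayfsc,icpk,bfinm] add [aavna] -> 8 lines: xpj vct aavna hnjm sqdpo bzf lxexv gdbo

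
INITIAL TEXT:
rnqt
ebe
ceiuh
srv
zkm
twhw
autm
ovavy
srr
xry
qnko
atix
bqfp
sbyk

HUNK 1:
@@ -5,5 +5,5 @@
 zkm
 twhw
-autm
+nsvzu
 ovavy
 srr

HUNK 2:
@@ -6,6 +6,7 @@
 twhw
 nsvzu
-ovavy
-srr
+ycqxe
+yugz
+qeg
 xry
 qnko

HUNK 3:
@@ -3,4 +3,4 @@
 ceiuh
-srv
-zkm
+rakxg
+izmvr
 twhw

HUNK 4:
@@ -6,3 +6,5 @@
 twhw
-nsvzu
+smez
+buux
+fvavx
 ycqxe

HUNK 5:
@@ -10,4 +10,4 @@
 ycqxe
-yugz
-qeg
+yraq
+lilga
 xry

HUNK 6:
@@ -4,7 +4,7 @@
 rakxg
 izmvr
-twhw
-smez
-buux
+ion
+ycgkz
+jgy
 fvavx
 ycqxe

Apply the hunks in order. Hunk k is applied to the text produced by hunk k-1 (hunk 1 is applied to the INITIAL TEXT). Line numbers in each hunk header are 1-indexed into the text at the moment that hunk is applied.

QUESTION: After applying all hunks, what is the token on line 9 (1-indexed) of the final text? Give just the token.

Answer: fvavx

Derivation:
Hunk 1: at line 5 remove [autm] add [nsvzu] -> 14 lines: rnqt ebe ceiuh srv zkm twhw nsvzu ovavy srr xry qnko atix bqfp sbyk
Hunk 2: at line 6 remove [ovavy,srr] add [ycqxe,yugz,qeg] -> 15 lines: rnqt ebe ceiuh srv zkm twhw nsvzu ycqxe yugz qeg xry qnko atix bqfp sbyk
Hunk 3: at line 3 remove [srv,zkm] add [rakxg,izmvr] -> 15 lines: rnqt ebe ceiuh rakxg izmvr twhw nsvzu ycqxe yugz qeg xry qnko atix bqfp sbyk
Hunk 4: at line 6 remove [nsvzu] add [smez,buux,fvavx] -> 17 lines: rnqt ebe ceiuh rakxg izmvr twhw smez buux fvavx ycqxe yugz qeg xry qnko atix bqfp sbyk
Hunk 5: at line 10 remove [yugz,qeg] add [yraq,lilga] -> 17 lines: rnqt ebe ceiuh rakxg izmvr twhw smez buux fvavx ycqxe yraq lilga xry qnko atix bqfp sbyk
Hunk 6: at line 4 remove [twhw,smez,buux] add [ion,ycgkz,jgy] -> 17 lines: rnqt ebe ceiuh rakxg izmvr ion ycgkz jgy fvavx ycqxe yraq lilga xry qnko atix bqfp sbyk
Final line 9: fvavx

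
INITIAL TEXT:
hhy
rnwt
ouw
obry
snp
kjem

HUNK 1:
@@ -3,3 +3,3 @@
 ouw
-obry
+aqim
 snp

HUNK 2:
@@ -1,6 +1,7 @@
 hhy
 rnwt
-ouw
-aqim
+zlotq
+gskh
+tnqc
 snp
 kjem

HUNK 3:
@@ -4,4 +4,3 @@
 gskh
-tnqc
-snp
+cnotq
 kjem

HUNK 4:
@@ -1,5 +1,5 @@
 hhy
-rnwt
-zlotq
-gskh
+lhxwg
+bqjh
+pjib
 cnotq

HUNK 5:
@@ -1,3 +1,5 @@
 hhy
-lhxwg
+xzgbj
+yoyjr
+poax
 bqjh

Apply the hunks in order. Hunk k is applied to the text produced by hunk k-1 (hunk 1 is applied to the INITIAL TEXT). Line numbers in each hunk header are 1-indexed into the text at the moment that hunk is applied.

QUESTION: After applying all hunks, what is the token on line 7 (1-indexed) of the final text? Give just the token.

Hunk 1: at line 3 remove [obry] add [aqim] -> 6 lines: hhy rnwt ouw aqim snp kjem
Hunk 2: at line 1 remove [ouw,aqim] add [zlotq,gskh,tnqc] -> 7 lines: hhy rnwt zlotq gskh tnqc snp kjem
Hunk 3: at line 4 remove [tnqc,snp] add [cnotq] -> 6 lines: hhy rnwt zlotq gskh cnotq kjem
Hunk 4: at line 1 remove [rnwt,zlotq,gskh] add [lhxwg,bqjh,pjib] -> 6 lines: hhy lhxwg bqjh pjib cnotq kjem
Hunk 5: at line 1 remove [lhxwg] add [xzgbj,yoyjr,poax] -> 8 lines: hhy xzgbj yoyjr poax bqjh pjib cnotq kjem
Final line 7: cnotq

Answer: cnotq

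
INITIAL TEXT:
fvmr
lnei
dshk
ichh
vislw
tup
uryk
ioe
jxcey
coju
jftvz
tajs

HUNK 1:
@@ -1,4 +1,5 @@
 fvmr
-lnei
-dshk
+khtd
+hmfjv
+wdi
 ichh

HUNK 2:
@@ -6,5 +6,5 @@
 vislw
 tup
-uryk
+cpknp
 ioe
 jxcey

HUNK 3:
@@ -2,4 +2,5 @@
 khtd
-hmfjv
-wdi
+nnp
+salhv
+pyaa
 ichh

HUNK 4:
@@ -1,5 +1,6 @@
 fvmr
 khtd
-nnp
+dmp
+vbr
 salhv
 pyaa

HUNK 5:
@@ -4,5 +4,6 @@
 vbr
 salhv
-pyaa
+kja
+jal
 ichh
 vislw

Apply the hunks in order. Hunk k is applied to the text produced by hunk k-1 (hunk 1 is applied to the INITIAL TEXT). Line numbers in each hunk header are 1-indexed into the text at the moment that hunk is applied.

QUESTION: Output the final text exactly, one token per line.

Answer: fvmr
khtd
dmp
vbr
salhv
kja
jal
ichh
vislw
tup
cpknp
ioe
jxcey
coju
jftvz
tajs

Derivation:
Hunk 1: at line 1 remove [lnei,dshk] add [khtd,hmfjv,wdi] -> 13 lines: fvmr khtd hmfjv wdi ichh vislw tup uryk ioe jxcey coju jftvz tajs
Hunk 2: at line 6 remove [uryk] add [cpknp] -> 13 lines: fvmr khtd hmfjv wdi ichh vislw tup cpknp ioe jxcey coju jftvz tajs
Hunk 3: at line 2 remove [hmfjv,wdi] add [nnp,salhv,pyaa] -> 14 lines: fvmr khtd nnp salhv pyaa ichh vislw tup cpknp ioe jxcey coju jftvz tajs
Hunk 4: at line 1 remove [nnp] add [dmp,vbr] -> 15 lines: fvmr khtd dmp vbr salhv pyaa ichh vislw tup cpknp ioe jxcey coju jftvz tajs
Hunk 5: at line 4 remove [pyaa] add [kja,jal] -> 16 lines: fvmr khtd dmp vbr salhv kja jal ichh vislw tup cpknp ioe jxcey coju jftvz tajs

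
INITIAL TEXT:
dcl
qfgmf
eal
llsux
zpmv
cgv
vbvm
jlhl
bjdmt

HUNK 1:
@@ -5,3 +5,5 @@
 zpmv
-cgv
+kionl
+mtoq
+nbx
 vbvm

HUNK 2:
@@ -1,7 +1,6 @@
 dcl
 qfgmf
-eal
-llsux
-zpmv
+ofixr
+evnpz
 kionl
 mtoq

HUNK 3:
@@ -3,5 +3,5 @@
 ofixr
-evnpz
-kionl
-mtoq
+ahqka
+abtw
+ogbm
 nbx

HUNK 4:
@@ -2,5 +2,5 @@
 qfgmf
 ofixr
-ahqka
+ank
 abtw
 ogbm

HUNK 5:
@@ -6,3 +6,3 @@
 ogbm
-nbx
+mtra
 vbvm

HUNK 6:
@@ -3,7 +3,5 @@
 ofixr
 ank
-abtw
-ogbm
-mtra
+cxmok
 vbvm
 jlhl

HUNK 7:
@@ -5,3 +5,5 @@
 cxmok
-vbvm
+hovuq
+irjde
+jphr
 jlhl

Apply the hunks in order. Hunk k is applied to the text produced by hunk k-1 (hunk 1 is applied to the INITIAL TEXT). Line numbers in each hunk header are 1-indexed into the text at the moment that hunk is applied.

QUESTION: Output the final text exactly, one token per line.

Answer: dcl
qfgmf
ofixr
ank
cxmok
hovuq
irjde
jphr
jlhl
bjdmt

Derivation:
Hunk 1: at line 5 remove [cgv] add [kionl,mtoq,nbx] -> 11 lines: dcl qfgmf eal llsux zpmv kionl mtoq nbx vbvm jlhl bjdmt
Hunk 2: at line 1 remove [eal,llsux,zpmv] add [ofixr,evnpz] -> 10 lines: dcl qfgmf ofixr evnpz kionl mtoq nbx vbvm jlhl bjdmt
Hunk 3: at line 3 remove [evnpz,kionl,mtoq] add [ahqka,abtw,ogbm] -> 10 lines: dcl qfgmf ofixr ahqka abtw ogbm nbx vbvm jlhl bjdmt
Hunk 4: at line 2 remove [ahqka] add [ank] -> 10 lines: dcl qfgmf ofixr ank abtw ogbm nbx vbvm jlhl bjdmt
Hunk 5: at line 6 remove [nbx] add [mtra] -> 10 lines: dcl qfgmf ofixr ank abtw ogbm mtra vbvm jlhl bjdmt
Hunk 6: at line 3 remove [abtw,ogbm,mtra] add [cxmok] -> 8 lines: dcl qfgmf ofixr ank cxmok vbvm jlhl bjdmt
Hunk 7: at line 5 remove [vbvm] add [hovuq,irjde,jphr] -> 10 lines: dcl qfgmf ofixr ank cxmok hovuq irjde jphr jlhl bjdmt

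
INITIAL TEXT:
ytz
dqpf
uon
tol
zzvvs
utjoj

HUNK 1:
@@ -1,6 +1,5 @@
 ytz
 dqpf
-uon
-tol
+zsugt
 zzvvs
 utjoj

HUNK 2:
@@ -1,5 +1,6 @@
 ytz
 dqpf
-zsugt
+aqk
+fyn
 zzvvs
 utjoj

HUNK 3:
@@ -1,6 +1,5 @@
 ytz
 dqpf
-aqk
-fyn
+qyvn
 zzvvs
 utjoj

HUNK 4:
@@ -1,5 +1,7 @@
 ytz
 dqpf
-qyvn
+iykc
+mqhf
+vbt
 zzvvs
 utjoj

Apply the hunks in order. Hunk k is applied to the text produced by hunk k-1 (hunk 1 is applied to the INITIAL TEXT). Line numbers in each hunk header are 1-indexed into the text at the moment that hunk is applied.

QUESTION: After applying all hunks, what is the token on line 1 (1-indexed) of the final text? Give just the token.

Answer: ytz

Derivation:
Hunk 1: at line 1 remove [uon,tol] add [zsugt] -> 5 lines: ytz dqpf zsugt zzvvs utjoj
Hunk 2: at line 1 remove [zsugt] add [aqk,fyn] -> 6 lines: ytz dqpf aqk fyn zzvvs utjoj
Hunk 3: at line 1 remove [aqk,fyn] add [qyvn] -> 5 lines: ytz dqpf qyvn zzvvs utjoj
Hunk 4: at line 1 remove [qyvn] add [iykc,mqhf,vbt] -> 7 lines: ytz dqpf iykc mqhf vbt zzvvs utjoj
Final line 1: ytz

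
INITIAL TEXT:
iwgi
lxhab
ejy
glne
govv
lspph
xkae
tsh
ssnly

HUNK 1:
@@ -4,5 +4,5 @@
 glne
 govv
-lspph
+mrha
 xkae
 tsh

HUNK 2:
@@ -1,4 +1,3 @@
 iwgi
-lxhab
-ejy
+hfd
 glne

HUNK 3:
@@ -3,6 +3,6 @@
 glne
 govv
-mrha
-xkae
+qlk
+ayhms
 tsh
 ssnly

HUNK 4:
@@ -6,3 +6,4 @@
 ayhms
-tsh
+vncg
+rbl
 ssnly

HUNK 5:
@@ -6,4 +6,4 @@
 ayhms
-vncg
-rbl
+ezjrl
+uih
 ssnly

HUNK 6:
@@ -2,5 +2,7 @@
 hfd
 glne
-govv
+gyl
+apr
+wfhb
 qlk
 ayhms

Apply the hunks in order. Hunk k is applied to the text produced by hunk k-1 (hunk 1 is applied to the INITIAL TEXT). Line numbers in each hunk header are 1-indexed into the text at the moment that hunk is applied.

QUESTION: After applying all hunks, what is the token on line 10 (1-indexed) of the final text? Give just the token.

Hunk 1: at line 4 remove [lspph] add [mrha] -> 9 lines: iwgi lxhab ejy glne govv mrha xkae tsh ssnly
Hunk 2: at line 1 remove [lxhab,ejy] add [hfd] -> 8 lines: iwgi hfd glne govv mrha xkae tsh ssnly
Hunk 3: at line 3 remove [mrha,xkae] add [qlk,ayhms] -> 8 lines: iwgi hfd glne govv qlk ayhms tsh ssnly
Hunk 4: at line 6 remove [tsh] add [vncg,rbl] -> 9 lines: iwgi hfd glne govv qlk ayhms vncg rbl ssnly
Hunk 5: at line 6 remove [vncg,rbl] add [ezjrl,uih] -> 9 lines: iwgi hfd glne govv qlk ayhms ezjrl uih ssnly
Hunk 6: at line 2 remove [govv] add [gyl,apr,wfhb] -> 11 lines: iwgi hfd glne gyl apr wfhb qlk ayhms ezjrl uih ssnly
Final line 10: uih

Answer: uih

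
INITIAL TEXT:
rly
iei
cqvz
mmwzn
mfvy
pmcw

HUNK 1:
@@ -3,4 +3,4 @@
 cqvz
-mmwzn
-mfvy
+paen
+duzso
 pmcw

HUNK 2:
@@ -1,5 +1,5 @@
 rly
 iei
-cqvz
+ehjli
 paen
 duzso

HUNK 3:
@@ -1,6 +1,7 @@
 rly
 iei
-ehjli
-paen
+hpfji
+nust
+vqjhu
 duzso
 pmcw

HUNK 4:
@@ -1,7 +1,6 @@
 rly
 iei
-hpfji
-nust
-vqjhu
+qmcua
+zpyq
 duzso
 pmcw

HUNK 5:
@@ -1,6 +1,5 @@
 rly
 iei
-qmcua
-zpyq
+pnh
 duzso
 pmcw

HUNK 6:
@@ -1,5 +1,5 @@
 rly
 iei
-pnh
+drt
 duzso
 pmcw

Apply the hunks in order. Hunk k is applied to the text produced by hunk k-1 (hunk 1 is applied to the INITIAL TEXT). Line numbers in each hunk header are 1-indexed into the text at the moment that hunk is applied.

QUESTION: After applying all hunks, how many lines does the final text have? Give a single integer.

Hunk 1: at line 3 remove [mmwzn,mfvy] add [paen,duzso] -> 6 lines: rly iei cqvz paen duzso pmcw
Hunk 2: at line 1 remove [cqvz] add [ehjli] -> 6 lines: rly iei ehjli paen duzso pmcw
Hunk 3: at line 1 remove [ehjli,paen] add [hpfji,nust,vqjhu] -> 7 lines: rly iei hpfji nust vqjhu duzso pmcw
Hunk 4: at line 1 remove [hpfji,nust,vqjhu] add [qmcua,zpyq] -> 6 lines: rly iei qmcua zpyq duzso pmcw
Hunk 5: at line 1 remove [qmcua,zpyq] add [pnh] -> 5 lines: rly iei pnh duzso pmcw
Hunk 6: at line 1 remove [pnh] add [drt] -> 5 lines: rly iei drt duzso pmcw
Final line count: 5

Answer: 5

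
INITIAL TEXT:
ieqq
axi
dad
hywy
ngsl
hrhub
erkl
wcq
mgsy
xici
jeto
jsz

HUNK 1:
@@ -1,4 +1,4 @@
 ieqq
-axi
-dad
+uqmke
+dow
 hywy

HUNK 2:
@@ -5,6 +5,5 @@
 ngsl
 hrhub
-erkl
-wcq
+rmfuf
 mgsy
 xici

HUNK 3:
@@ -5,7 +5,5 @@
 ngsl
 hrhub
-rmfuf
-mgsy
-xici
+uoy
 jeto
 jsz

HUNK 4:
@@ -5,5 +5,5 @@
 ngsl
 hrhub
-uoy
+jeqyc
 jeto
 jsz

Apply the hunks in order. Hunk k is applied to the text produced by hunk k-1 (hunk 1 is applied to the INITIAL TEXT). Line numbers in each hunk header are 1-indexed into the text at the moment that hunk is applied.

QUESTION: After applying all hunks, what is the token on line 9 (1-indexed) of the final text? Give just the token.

Hunk 1: at line 1 remove [axi,dad] add [uqmke,dow] -> 12 lines: ieqq uqmke dow hywy ngsl hrhub erkl wcq mgsy xici jeto jsz
Hunk 2: at line 5 remove [erkl,wcq] add [rmfuf] -> 11 lines: ieqq uqmke dow hywy ngsl hrhub rmfuf mgsy xici jeto jsz
Hunk 3: at line 5 remove [rmfuf,mgsy,xici] add [uoy] -> 9 lines: ieqq uqmke dow hywy ngsl hrhub uoy jeto jsz
Hunk 4: at line 5 remove [uoy] add [jeqyc] -> 9 lines: ieqq uqmke dow hywy ngsl hrhub jeqyc jeto jsz
Final line 9: jsz

Answer: jsz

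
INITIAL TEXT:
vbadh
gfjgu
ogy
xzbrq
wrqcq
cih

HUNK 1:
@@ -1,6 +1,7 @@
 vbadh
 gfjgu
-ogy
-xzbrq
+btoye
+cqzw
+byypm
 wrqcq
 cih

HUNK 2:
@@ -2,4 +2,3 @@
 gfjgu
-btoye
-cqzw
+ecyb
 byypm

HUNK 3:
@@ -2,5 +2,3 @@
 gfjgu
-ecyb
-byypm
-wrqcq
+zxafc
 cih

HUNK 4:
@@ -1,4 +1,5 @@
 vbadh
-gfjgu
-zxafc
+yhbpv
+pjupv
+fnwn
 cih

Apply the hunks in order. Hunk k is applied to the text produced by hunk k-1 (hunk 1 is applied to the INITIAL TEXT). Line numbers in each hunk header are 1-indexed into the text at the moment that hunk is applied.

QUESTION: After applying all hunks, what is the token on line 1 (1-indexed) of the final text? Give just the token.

Answer: vbadh

Derivation:
Hunk 1: at line 1 remove [ogy,xzbrq] add [btoye,cqzw,byypm] -> 7 lines: vbadh gfjgu btoye cqzw byypm wrqcq cih
Hunk 2: at line 2 remove [btoye,cqzw] add [ecyb] -> 6 lines: vbadh gfjgu ecyb byypm wrqcq cih
Hunk 3: at line 2 remove [ecyb,byypm,wrqcq] add [zxafc] -> 4 lines: vbadh gfjgu zxafc cih
Hunk 4: at line 1 remove [gfjgu,zxafc] add [yhbpv,pjupv,fnwn] -> 5 lines: vbadh yhbpv pjupv fnwn cih
Final line 1: vbadh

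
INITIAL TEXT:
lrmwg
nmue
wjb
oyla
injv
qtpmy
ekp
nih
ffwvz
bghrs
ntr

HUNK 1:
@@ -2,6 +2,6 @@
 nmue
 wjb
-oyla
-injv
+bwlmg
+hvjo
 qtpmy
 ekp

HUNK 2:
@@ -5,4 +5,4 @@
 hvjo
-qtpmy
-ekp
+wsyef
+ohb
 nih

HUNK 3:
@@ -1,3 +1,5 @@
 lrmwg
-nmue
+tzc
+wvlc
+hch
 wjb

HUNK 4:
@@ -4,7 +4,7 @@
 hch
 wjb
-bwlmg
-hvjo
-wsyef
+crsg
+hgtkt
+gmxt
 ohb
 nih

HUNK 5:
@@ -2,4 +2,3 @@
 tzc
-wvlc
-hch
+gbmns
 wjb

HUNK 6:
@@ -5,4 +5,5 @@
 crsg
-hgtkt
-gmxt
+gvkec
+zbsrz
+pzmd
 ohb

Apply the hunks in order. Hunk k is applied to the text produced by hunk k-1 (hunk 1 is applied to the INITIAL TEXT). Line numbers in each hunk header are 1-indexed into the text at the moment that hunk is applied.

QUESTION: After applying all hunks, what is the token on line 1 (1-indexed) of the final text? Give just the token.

Answer: lrmwg

Derivation:
Hunk 1: at line 2 remove [oyla,injv] add [bwlmg,hvjo] -> 11 lines: lrmwg nmue wjb bwlmg hvjo qtpmy ekp nih ffwvz bghrs ntr
Hunk 2: at line 5 remove [qtpmy,ekp] add [wsyef,ohb] -> 11 lines: lrmwg nmue wjb bwlmg hvjo wsyef ohb nih ffwvz bghrs ntr
Hunk 3: at line 1 remove [nmue] add [tzc,wvlc,hch] -> 13 lines: lrmwg tzc wvlc hch wjb bwlmg hvjo wsyef ohb nih ffwvz bghrs ntr
Hunk 4: at line 4 remove [bwlmg,hvjo,wsyef] add [crsg,hgtkt,gmxt] -> 13 lines: lrmwg tzc wvlc hch wjb crsg hgtkt gmxt ohb nih ffwvz bghrs ntr
Hunk 5: at line 2 remove [wvlc,hch] add [gbmns] -> 12 lines: lrmwg tzc gbmns wjb crsg hgtkt gmxt ohb nih ffwvz bghrs ntr
Hunk 6: at line 5 remove [hgtkt,gmxt] add [gvkec,zbsrz,pzmd] -> 13 lines: lrmwg tzc gbmns wjb crsg gvkec zbsrz pzmd ohb nih ffwvz bghrs ntr
Final line 1: lrmwg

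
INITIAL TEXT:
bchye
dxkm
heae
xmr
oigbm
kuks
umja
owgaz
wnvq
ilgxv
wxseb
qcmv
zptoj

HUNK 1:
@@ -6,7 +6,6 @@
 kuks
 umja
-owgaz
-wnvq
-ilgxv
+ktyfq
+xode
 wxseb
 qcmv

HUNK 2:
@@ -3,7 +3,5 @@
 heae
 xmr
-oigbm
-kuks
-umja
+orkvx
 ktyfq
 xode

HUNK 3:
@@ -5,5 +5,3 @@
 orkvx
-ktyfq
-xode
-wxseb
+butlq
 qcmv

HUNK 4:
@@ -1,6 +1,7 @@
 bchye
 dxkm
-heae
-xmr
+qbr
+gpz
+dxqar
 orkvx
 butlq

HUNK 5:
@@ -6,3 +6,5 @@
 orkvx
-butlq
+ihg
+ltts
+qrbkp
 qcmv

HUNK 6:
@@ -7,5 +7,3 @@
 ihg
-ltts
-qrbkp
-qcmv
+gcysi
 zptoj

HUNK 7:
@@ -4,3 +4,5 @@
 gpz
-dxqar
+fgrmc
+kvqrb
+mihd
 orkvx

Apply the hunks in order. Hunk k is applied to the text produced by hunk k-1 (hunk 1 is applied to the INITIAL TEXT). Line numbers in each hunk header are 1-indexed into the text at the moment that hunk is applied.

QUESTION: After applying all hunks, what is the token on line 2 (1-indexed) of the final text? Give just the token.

Hunk 1: at line 6 remove [owgaz,wnvq,ilgxv] add [ktyfq,xode] -> 12 lines: bchye dxkm heae xmr oigbm kuks umja ktyfq xode wxseb qcmv zptoj
Hunk 2: at line 3 remove [oigbm,kuks,umja] add [orkvx] -> 10 lines: bchye dxkm heae xmr orkvx ktyfq xode wxseb qcmv zptoj
Hunk 3: at line 5 remove [ktyfq,xode,wxseb] add [butlq] -> 8 lines: bchye dxkm heae xmr orkvx butlq qcmv zptoj
Hunk 4: at line 1 remove [heae,xmr] add [qbr,gpz,dxqar] -> 9 lines: bchye dxkm qbr gpz dxqar orkvx butlq qcmv zptoj
Hunk 5: at line 6 remove [butlq] add [ihg,ltts,qrbkp] -> 11 lines: bchye dxkm qbr gpz dxqar orkvx ihg ltts qrbkp qcmv zptoj
Hunk 6: at line 7 remove [ltts,qrbkp,qcmv] add [gcysi] -> 9 lines: bchye dxkm qbr gpz dxqar orkvx ihg gcysi zptoj
Hunk 7: at line 4 remove [dxqar] add [fgrmc,kvqrb,mihd] -> 11 lines: bchye dxkm qbr gpz fgrmc kvqrb mihd orkvx ihg gcysi zptoj
Final line 2: dxkm

Answer: dxkm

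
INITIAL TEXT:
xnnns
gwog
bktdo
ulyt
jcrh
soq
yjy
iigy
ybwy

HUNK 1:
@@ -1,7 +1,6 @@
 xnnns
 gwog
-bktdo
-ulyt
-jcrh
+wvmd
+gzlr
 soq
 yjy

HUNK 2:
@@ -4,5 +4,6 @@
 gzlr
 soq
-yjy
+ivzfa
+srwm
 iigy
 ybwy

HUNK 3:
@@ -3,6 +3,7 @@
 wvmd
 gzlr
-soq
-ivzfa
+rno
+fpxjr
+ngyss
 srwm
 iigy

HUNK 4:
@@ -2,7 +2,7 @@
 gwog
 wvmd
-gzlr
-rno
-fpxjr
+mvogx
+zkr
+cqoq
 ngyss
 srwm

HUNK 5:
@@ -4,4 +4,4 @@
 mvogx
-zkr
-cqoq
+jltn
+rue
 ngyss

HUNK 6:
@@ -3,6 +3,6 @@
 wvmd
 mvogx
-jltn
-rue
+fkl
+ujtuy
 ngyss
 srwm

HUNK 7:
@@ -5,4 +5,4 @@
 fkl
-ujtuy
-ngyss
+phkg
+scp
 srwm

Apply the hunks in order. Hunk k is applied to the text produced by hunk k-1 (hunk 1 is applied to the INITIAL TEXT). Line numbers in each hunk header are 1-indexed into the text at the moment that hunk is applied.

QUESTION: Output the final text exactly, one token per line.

Hunk 1: at line 1 remove [bktdo,ulyt,jcrh] add [wvmd,gzlr] -> 8 lines: xnnns gwog wvmd gzlr soq yjy iigy ybwy
Hunk 2: at line 4 remove [yjy] add [ivzfa,srwm] -> 9 lines: xnnns gwog wvmd gzlr soq ivzfa srwm iigy ybwy
Hunk 3: at line 3 remove [soq,ivzfa] add [rno,fpxjr,ngyss] -> 10 lines: xnnns gwog wvmd gzlr rno fpxjr ngyss srwm iigy ybwy
Hunk 4: at line 2 remove [gzlr,rno,fpxjr] add [mvogx,zkr,cqoq] -> 10 lines: xnnns gwog wvmd mvogx zkr cqoq ngyss srwm iigy ybwy
Hunk 5: at line 4 remove [zkr,cqoq] add [jltn,rue] -> 10 lines: xnnns gwog wvmd mvogx jltn rue ngyss srwm iigy ybwy
Hunk 6: at line 3 remove [jltn,rue] add [fkl,ujtuy] -> 10 lines: xnnns gwog wvmd mvogx fkl ujtuy ngyss srwm iigy ybwy
Hunk 7: at line 5 remove [ujtuy,ngyss] add [phkg,scp] -> 10 lines: xnnns gwog wvmd mvogx fkl phkg scp srwm iigy ybwy

Answer: xnnns
gwog
wvmd
mvogx
fkl
phkg
scp
srwm
iigy
ybwy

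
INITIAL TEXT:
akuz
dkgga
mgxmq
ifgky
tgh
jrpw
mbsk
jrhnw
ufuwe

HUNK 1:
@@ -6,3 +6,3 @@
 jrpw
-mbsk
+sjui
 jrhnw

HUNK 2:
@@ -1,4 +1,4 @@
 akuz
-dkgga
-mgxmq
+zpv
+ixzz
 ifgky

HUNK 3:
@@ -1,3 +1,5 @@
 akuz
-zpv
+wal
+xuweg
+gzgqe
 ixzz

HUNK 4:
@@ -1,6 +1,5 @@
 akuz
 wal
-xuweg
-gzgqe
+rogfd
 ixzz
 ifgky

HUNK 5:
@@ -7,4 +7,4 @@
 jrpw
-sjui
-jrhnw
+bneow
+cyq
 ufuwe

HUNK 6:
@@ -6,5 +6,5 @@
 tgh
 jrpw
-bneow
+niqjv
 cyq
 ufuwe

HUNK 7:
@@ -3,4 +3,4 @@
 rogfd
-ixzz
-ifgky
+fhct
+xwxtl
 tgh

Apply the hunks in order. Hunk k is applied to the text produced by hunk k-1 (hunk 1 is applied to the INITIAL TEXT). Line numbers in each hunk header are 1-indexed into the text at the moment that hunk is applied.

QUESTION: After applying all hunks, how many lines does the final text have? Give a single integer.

Hunk 1: at line 6 remove [mbsk] add [sjui] -> 9 lines: akuz dkgga mgxmq ifgky tgh jrpw sjui jrhnw ufuwe
Hunk 2: at line 1 remove [dkgga,mgxmq] add [zpv,ixzz] -> 9 lines: akuz zpv ixzz ifgky tgh jrpw sjui jrhnw ufuwe
Hunk 3: at line 1 remove [zpv] add [wal,xuweg,gzgqe] -> 11 lines: akuz wal xuweg gzgqe ixzz ifgky tgh jrpw sjui jrhnw ufuwe
Hunk 4: at line 1 remove [xuweg,gzgqe] add [rogfd] -> 10 lines: akuz wal rogfd ixzz ifgky tgh jrpw sjui jrhnw ufuwe
Hunk 5: at line 7 remove [sjui,jrhnw] add [bneow,cyq] -> 10 lines: akuz wal rogfd ixzz ifgky tgh jrpw bneow cyq ufuwe
Hunk 6: at line 6 remove [bneow] add [niqjv] -> 10 lines: akuz wal rogfd ixzz ifgky tgh jrpw niqjv cyq ufuwe
Hunk 7: at line 3 remove [ixzz,ifgky] add [fhct,xwxtl] -> 10 lines: akuz wal rogfd fhct xwxtl tgh jrpw niqjv cyq ufuwe
Final line count: 10

Answer: 10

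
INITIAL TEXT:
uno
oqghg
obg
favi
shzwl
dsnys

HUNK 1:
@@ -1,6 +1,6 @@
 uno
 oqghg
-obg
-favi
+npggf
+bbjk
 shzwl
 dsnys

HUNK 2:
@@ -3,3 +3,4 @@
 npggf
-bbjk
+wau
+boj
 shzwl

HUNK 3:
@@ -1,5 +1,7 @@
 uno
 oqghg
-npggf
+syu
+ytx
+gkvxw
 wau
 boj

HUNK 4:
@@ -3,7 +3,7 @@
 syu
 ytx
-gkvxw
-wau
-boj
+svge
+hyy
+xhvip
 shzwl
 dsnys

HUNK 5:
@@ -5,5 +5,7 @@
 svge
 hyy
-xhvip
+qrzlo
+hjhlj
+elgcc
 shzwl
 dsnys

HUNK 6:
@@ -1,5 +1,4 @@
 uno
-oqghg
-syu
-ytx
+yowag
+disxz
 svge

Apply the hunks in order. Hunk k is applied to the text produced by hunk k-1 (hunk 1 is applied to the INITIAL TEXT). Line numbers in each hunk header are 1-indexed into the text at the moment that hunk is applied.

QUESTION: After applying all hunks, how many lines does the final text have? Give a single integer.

Answer: 10

Derivation:
Hunk 1: at line 1 remove [obg,favi] add [npggf,bbjk] -> 6 lines: uno oqghg npggf bbjk shzwl dsnys
Hunk 2: at line 3 remove [bbjk] add [wau,boj] -> 7 lines: uno oqghg npggf wau boj shzwl dsnys
Hunk 3: at line 1 remove [npggf] add [syu,ytx,gkvxw] -> 9 lines: uno oqghg syu ytx gkvxw wau boj shzwl dsnys
Hunk 4: at line 3 remove [gkvxw,wau,boj] add [svge,hyy,xhvip] -> 9 lines: uno oqghg syu ytx svge hyy xhvip shzwl dsnys
Hunk 5: at line 5 remove [xhvip] add [qrzlo,hjhlj,elgcc] -> 11 lines: uno oqghg syu ytx svge hyy qrzlo hjhlj elgcc shzwl dsnys
Hunk 6: at line 1 remove [oqghg,syu,ytx] add [yowag,disxz] -> 10 lines: uno yowag disxz svge hyy qrzlo hjhlj elgcc shzwl dsnys
Final line count: 10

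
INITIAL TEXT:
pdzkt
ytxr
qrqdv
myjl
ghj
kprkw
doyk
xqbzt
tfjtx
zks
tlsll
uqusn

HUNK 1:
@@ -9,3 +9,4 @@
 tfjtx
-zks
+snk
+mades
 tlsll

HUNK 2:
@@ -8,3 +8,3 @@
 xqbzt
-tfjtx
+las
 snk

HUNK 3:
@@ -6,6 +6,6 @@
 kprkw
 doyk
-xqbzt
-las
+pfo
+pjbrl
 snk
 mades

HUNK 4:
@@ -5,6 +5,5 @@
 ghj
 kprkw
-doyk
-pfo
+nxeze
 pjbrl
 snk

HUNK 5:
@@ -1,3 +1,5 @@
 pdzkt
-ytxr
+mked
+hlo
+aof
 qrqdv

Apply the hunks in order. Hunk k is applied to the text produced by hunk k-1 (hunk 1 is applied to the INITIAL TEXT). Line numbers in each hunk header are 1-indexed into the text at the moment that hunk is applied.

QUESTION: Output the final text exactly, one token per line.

Hunk 1: at line 9 remove [zks] add [snk,mades] -> 13 lines: pdzkt ytxr qrqdv myjl ghj kprkw doyk xqbzt tfjtx snk mades tlsll uqusn
Hunk 2: at line 8 remove [tfjtx] add [las] -> 13 lines: pdzkt ytxr qrqdv myjl ghj kprkw doyk xqbzt las snk mades tlsll uqusn
Hunk 3: at line 6 remove [xqbzt,las] add [pfo,pjbrl] -> 13 lines: pdzkt ytxr qrqdv myjl ghj kprkw doyk pfo pjbrl snk mades tlsll uqusn
Hunk 4: at line 5 remove [doyk,pfo] add [nxeze] -> 12 lines: pdzkt ytxr qrqdv myjl ghj kprkw nxeze pjbrl snk mades tlsll uqusn
Hunk 5: at line 1 remove [ytxr] add [mked,hlo,aof] -> 14 lines: pdzkt mked hlo aof qrqdv myjl ghj kprkw nxeze pjbrl snk mades tlsll uqusn

Answer: pdzkt
mked
hlo
aof
qrqdv
myjl
ghj
kprkw
nxeze
pjbrl
snk
mades
tlsll
uqusn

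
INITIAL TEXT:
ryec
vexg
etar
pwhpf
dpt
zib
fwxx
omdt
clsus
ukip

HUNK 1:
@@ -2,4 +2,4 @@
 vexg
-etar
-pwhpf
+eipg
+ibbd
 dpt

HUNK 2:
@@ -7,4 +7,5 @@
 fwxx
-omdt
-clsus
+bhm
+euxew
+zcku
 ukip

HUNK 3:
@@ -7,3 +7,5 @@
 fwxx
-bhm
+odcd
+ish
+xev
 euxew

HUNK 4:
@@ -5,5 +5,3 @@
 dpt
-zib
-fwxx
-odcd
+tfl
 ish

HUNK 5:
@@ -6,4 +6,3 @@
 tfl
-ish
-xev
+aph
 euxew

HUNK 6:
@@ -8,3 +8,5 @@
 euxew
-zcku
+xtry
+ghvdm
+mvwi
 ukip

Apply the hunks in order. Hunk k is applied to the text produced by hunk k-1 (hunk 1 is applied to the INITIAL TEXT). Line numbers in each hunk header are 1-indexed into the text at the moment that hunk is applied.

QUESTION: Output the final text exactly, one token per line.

Hunk 1: at line 2 remove [etar,pwhpf] add [eipg,ibbd] -> 10 lines: ryec vexg eipg ibbd dpt zib fwxx omdt clsus ukip
Hunk 2: at line 7 remove [omdt,clsus] add [bhm,euxew,zcku] -> 11 lines: ryec vexg eipg ibbd dpt zib fwxx bhm euxew zcku ukip
Hunk 3: at line 7 remove [bhm] add [odcd,ish,xev] -> 13 lines: ryec vexg eipg ibbd dpt zib fwxx odcd ish xev euxew zcku ukip
Hunk 4: at line 5 remove [zib,fwxx,odcd] add [tfl] -> 11 lines: ryec vexg eipg ibbd dpt tfl ish xev euxew zcku ukip
Hunk 5: at line 6 remove [ish,xev] add [aph] -> 10 lines: ryec vexg eipg ibbd dpt tfl aph euxew zcku ukip
Hunk 6: at line 8 remove [zcku] add [xtry,ghvdm,mvwi] -> 12 lines: ryec vexg eipg ibbd dpt tfl aph euxew xtry ghvdm mvwi ukip

Answer: ryec
vexg
eipg
ibbd
dpt
tfl
aph
euxew
xtry
ghvdm
mvwi
ukip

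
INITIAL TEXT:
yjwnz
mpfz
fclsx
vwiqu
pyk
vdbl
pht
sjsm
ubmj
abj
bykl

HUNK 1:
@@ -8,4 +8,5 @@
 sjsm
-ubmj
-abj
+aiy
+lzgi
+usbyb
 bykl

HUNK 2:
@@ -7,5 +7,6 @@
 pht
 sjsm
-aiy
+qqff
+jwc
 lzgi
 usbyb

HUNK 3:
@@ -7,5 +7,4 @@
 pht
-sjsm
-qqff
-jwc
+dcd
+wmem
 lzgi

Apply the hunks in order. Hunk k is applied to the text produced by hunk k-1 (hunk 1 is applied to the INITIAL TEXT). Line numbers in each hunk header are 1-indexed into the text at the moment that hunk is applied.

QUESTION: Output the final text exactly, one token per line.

Hunk 1: at line 8 remove [ubmj,abj] add [aiy,lzgi,usbyb] -> 12 lines: yjwnz mpfz fclsx vwiqu pyk vdbl pht sjsm aiy lzgi usbyb bykl
Hunk 2: at line 7 remove [aiy] add [qqff,jwc] -> 13 lines: yjwnz mpfz fclsx vwiqu pyk vdbl pht sjsm qqff jwc lzgi usbyb bykl
Hunk 3: at line 7 remove [sjsm,qqff,jwc] add [dcd,wmem] -> 12 lines: yjwnz mpfz fclsx vwiqu pyk vdbl pht dcd wmem lzgi usbyb bykl

Answer: yjwnz
mpfz
fclsx
vwiqu
pyk
vdbl
pht
dcd
wmem
lzgi
usbyb
bykl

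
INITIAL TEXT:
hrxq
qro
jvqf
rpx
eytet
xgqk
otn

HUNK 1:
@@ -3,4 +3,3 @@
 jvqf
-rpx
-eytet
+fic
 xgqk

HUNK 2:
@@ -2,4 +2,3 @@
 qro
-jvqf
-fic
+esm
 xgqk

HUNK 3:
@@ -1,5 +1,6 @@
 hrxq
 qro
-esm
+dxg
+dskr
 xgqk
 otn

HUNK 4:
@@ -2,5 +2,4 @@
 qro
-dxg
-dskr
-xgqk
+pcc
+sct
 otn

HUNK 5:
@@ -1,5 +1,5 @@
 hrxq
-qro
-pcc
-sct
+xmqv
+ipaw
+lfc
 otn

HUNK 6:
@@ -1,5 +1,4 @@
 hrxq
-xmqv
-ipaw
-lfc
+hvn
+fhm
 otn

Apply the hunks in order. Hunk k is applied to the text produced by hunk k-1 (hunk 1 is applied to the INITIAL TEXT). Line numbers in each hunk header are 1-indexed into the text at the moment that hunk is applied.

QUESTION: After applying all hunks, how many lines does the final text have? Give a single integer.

Hunk 1: at line 3 remove [rpx,eytet] add [fic] -> 6 lines: hrxq qro jvqf fic xgqk otn
Hunk 2: at line 2 remove [jvqf,fic] add [esm] -> 5 lines: hrxq qro esm xgqk otn
Hunk 3: at line 1 remove [esm] add [dxg,dskr] -> 6 lines: hrxq qro dxg dskr xgqk otn
Hunk 4: at line 2 remove [dxg,dskr,xgqk] add [pcc,sct] -> 5 lines: hrxq qro pcc sct otn
Hunk 5: at line 1 remove [qro,pcc,sct] add [xmqv,ipaw,lfc] -> 5 lines: hrxq xmqv ipaw lfc otn
Hunk 6: at line 1 remove [xmqv,ipaw,lfc] add [hvn,fhm] -> 4 lines: hrxq hvn fhm otn
Final line count: 4

Answer: 4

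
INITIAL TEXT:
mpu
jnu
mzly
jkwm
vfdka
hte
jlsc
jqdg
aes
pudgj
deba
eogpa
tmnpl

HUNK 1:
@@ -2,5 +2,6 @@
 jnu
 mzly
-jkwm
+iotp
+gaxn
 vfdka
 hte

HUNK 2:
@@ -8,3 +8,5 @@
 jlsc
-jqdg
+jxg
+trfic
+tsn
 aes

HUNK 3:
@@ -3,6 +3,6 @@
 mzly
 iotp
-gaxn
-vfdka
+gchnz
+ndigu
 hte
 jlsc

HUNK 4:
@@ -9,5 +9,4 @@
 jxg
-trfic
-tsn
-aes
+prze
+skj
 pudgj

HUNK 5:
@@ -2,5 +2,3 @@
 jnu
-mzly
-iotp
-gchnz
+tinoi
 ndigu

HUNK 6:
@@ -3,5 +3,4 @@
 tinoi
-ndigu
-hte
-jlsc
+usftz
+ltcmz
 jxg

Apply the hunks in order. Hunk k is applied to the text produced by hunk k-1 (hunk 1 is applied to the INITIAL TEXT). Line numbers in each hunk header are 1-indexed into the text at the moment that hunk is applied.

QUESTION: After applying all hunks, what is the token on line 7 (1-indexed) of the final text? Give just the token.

Hunk 1: at line 2 remove [jkwm] add [iotp,gaxn] -> 14 lines: mpu jnu mzly iotp gaxn vfdka hte jlsc jqdg aes pudgj deba eogpa tmnpl
Hunk 2: at line 8 remove [jqdg] add [jxg,trfic,tsn] -> 16 lines: mpu jnu mzly iotp gaxn vfdka hte jlsc jxg trfic tsn aes pudgj deba eogpa tmnpl
Hunk 3: at line 3 remove [gaxn,vfdka] add [gchnz,ndigu] -> 16 lines: mpu jnu mzly iotp gchnz ndigu hte jlsc jxg trfic tsn aes pudgj deba eogpa tmnpl
Hunk 4: at line 9 remove [trfic,tsn,aes] add [prze,skj] -> 15 lines: mpu jnu mzly iotp gchnz ndigu hte jlsc jxg prze skj pudgj deba eogpa tmnpl
Hunk 5: at line 2 remove [mzly,iotp,gchnz] add [tinoi] -> 13 lines: mpu jnu tinoi ndigu hte jlsc jxg prze skj pudgj deba eogpa tmnpl
Hunk 6: at line 3 remove [ndigu,hte,jlsc] add [usftz,ltcmz] -> 12 lines: mpu jnu tinoi usftz ltcmz jxg prze skj pudgj deba eogpa tmnpl
Final line 7: prze

Answer: prze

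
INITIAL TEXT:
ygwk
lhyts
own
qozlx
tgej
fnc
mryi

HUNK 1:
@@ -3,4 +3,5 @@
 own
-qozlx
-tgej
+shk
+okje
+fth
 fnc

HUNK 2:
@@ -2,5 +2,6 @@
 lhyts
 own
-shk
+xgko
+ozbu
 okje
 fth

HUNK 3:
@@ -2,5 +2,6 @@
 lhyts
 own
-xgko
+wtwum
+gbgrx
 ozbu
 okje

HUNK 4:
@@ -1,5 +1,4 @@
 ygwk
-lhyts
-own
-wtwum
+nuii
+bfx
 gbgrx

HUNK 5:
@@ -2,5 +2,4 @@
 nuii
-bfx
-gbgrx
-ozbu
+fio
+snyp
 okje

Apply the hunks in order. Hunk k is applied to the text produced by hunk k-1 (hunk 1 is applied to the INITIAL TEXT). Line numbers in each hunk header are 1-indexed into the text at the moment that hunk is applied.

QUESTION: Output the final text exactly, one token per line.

Answer: ygwk
nuii
fio
snyp
okje
fth
fnc
mryi

Derivation:
Hunk 1: at line 3 remove [qozlx,tgej] add [shk,okje,fth] -> 8 lines: ygwk lhyts own shk okje fth fnc mryi
Hunk 2: at line 2 remove [shk] add [xgko,ozbu] -> 9 lines: ygwk lhyts own xgko ozbu okje fth fnc mryi
Hunk 3: at line 2 remove [xgko] add [wtwum,gbgrx] -> 10 lines: ygwk lhyts own wtwum gbgrx ozbu okje fth fnc mryi
Hunk 4: at line 1 remove [lhyts,own,wtwum] add [nuii,bfx] -> 9 lines: ygwk nuii bfx gbgrx ozbu okje fth fnc mryi
Hunk 5: at line 2 remove [bfx,gbgrx,ozbu] add [fio,snyp] -> 8 lines: ygwk nuii fio snyp okje fth fnc mryi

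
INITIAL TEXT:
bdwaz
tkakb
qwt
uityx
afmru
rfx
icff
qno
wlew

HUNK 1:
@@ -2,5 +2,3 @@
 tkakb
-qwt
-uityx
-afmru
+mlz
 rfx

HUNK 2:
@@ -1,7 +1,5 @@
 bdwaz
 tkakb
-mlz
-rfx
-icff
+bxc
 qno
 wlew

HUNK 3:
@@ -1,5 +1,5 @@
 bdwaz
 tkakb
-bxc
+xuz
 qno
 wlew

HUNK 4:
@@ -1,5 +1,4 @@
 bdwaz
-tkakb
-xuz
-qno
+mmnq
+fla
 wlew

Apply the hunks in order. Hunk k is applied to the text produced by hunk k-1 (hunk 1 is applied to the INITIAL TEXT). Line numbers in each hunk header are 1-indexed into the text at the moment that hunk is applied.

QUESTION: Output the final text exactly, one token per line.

Hunk 1: at line 2 remove [qwt,uityx,afmru] add [mlz] -> 7 lines: bdwaz tkakb mlz rfx icff qno wlew
Hunk 2: at line 1 remove [mlz,rfx,icff] add [bxc] -> 5 lines: bdwaz tkakb bxc qno wlew
Hunk 3: at line 1 remove [bxc] add [xuz] -> 5 lines: bdwaz tkakb xuz qno wlew
Hunk 4: at line 1 remove [tkakb,xuz,qno] add [mmnq,fla] -> 4 lines: bdwaz mmnq fla wlew

Answer: bdwaz
mmnq
fla
wlew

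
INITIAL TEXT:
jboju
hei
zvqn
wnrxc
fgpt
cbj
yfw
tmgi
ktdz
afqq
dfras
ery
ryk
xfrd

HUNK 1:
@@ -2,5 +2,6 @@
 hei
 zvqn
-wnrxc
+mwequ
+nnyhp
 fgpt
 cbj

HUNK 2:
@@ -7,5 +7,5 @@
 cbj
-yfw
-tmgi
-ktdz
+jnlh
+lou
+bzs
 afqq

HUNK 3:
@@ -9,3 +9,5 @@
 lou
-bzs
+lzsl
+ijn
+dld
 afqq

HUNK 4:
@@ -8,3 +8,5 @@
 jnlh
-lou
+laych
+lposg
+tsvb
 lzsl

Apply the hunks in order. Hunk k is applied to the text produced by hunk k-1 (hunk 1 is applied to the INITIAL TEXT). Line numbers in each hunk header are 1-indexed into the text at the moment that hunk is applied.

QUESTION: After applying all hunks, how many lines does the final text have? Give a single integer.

Answer: 19

Derivation:
Hunk 1: at line 2 remove [wnrxc] add [mwequ,nnyhp] -> 15 lines: jboju hei zvqn mwequ nnyhp fgpt cbj yfw tmgi ktdz afqq dfras ery ryk xfrd
Hunk 2: at line 7 remove [yfw,tmgi,ktdz] add [jnlh,lou,bzs] -> 15 lines: jboju hei zvqn mwequ nnyhp fgpt cbj jnlh lou bzs afqq dfras ery ryk xfrd
Hunk 3: at line 9 remove [bzs] add [lzsl,ijn,dld] -> 17 lines: jboju hei zvqn mwequ nnyhp fgpt cbj jnlh lou lzsl ijn dld afqq dfras ery ryk xfrd
Hunk 4: at line 8 remove [lou] add [laych,lposg,tsvb] -> 19 lines: jboju hei zvqn mwequ nnyhp fgpt cbj jnlh laych lposg tsvb lzsl ijn dld afqq dfras ery ryk xfrd
Final line count: 19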